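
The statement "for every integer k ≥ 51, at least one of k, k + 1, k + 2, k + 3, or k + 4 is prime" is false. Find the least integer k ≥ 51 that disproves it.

k = 54

We need the least integer k ≥ 51 for which k, k + 1, k + 2, k + 3, k + 4 are all composite.
For k = 51, 52, 53 the conclusion holds.
k = 54: 54 = 2 × 27; 55 = 5 × 11; 56 = 2 × 28; 57 = 3 × 19; 58 = 2 × 29 — all composite.
So k = 54 is the smallest counterexample.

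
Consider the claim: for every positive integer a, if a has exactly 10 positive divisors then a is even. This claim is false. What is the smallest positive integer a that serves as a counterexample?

We need the least positive integer a for which a has exactly 10 positive divisors but a is odd.
For a = 48, 80, 112, 162, 176, 208, 272, 304, 368 the conclusion holds.
a = 405: divisors of 405: 10 divisors; 405 is odd.
Hence a = 405 is a counterexample.

a = 405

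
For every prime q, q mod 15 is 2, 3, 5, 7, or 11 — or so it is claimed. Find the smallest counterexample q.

q = 2: 2 mod 15 = 2.
q = 3: 3 mod 15 = 3.
q = 5: 5 mod 15 = 5.
q = 7: 7 mod 15 = 7.
q = 11: 11 mod 15 = 11.
q = 13: 13 mod 15 = 13 — not in {2, 3, 5, 7, 11}.
So q = 13 is the smallest counterexample.

q = 13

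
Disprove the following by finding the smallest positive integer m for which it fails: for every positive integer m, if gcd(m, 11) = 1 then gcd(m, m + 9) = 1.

For m = 1, 2 the conclusion holds.
m = 3: gcd(3, 12) = 3.
Hence m = 3 is a counterexample.

m = 3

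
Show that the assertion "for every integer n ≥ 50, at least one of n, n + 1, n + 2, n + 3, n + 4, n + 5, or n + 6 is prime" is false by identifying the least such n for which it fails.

n = 90

We need the least integer n ≥ 50 for which n, n + 1, n + 2, n + 3, n + 4, n + 5, n + 6 are all composite.
For n = 50, 51, 52, 53, …, 87, 88, 89 the conclusion holds.
n = 90: 90 = 2 × 45; 91 = 7 × 13; 92 = 2 × 46; 93 = 3 × 31; 94 = 2 × 47; 95 = 5 × 19; 96 = 2 × 48 — all composite.
So n = 90 is the smallest counterexample.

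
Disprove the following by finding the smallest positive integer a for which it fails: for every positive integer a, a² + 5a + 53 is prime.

A counterexample is any positive integer a such that a² + 5a + 53 is not prime; we check each in order.
a = 1: a² + 5a + 53 = 59, prime.
a = 2: a² + 5a + 53 = 67, prime.
a = 3: a² + 5a + 53 = 77 = 7 × 11, composite.

a = 3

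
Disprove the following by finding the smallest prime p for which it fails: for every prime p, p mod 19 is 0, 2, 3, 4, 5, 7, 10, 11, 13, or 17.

We need the least prime p for which the claim fails.
The first 10 eligible values, up to p = 29, all satisfy the conclusion.
p = 31: 31 mod 19 = 12 — not in {0, 2, 3, 4, 5, 7, 10, 11, 13, 17}.
Hence p = 31 is a counterexample.

p = 31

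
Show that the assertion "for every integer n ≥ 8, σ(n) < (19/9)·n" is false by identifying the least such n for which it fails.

n = 12

Check each integer n ≥ 8 in order until the claim fails.
For n = 8, 9, 10, 11 the conclusion holds.
n = 12: σ(12) = 28; 28 ≥ 76/3.
Thus n = 12 disproves the claim, and no smaller n works.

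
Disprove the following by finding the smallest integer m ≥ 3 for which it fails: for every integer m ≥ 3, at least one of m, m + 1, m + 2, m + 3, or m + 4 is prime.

m = 24

For m = 3, 4, 5, 6, …, 21, 22, 23 the conclusion holds.
m = 24: 24 = 2 × 12; 25 = 5 × 5; 26 = 2 × 13; 27 = 3 × 9; 28 = 2 × 14 — all composite.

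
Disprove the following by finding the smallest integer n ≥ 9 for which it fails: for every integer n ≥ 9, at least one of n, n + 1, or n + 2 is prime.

n = 14

A counterexample is any integer n ≥ 9 such that n, n + 1, n + 2 are all composite; we check each in order.
For n = 9, 10, 11, 12, 13 the conclusion holds.
n = 14: 14 = 2 × 7; 15 = 3 × 5; 16 = 2 × 8 — all composite.
So n = 14 is the smallest counterexample.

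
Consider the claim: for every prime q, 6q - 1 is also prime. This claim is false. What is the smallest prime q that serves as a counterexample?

q = 2: 6q - 1 = 11, prime.
q = 3: 6q - 1 = 17, prime.
q = 5: 6q - 1 = 29, prime.
q = 7: 6q - 1 = 41, prime.
q = 11: 6q - 1 = 65 = 5 × 13, not prime.

q = 11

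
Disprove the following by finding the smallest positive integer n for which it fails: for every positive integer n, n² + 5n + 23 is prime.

We need the least positive integer n for which n² + 5n + 23 is not prime.
For n = 1, 2, 3, 4, …, 11, 12, 13 the conclusion holds.
n = 14: n² + 5n + 23 = 289 = 17 × 17, composite.
Thus n = 14 disproves the claim, and no smaller n works.

n = 14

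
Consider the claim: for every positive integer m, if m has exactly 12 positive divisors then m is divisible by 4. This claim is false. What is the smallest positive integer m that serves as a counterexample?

Check each positive integer m in order until m has exactly 12 positive divisors but m is not divisible by 4.
m = 60: τ(60) = 12; 60 mod 4 = 0.
m = 72: τ(72) = 12; 72 mod 4 = 0.
m = 84: τ(84) = 12; 84 mod 4 = 0.
m = 90: τ(90) = 12; 90 mod 4 = 2.

m = 90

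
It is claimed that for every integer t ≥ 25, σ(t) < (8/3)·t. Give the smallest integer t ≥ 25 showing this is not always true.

t = 60

Check each integer t ≥ 25 in order until the claim fails.
For t = 25, 26, 27, 28, …, 57, 58, 59 the conclusion holds.
t = 60: σ(60) = 168; 168 ≥ 160.
Thus t = 60 disproves the claim, and no smaller t works.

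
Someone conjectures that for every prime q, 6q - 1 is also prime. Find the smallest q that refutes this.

q = 11

q = 2: 6q - 1 = 11, prime.
q = 3: 6q - 1 = 17, prime.
q = 5: 6q - 1 = 29, prime.
q = 7: 6q - 1 = 41, prime.
q = 11: 6q - 1 = 65 = 5 × 13, not prime.
Thus q = 11 disproves the claim, and no smaller q works.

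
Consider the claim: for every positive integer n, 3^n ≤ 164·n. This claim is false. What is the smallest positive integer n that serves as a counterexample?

n = 7

The first 6 eligible values, up to n = 6, all satisfy the conclusion.
n = 7: 3^n = 2187 and 164·n = 1148, so 2187 > 1148.
Thus n = 7 disproves the claim, and no smaller n works.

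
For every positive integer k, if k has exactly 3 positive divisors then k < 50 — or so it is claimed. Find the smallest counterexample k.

We need the least positive integer k for which k has exactly 3 positive divisors but the claim fails.
For k = 4, 9, 25, 49 the conclusion holds.
k = 121: τ(121) = 3; 121 ≥ 50.
Thus k = 121 disproves the claim, and no smaller k works.

k = 121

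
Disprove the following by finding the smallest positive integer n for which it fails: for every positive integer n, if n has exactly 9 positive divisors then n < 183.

We need the least positive integer n for which n has exactly 9 positive divisors but the claim fails.
For n = 36, 100 the conclusion holds.
n = 196: τ(196) = 9; 196 ≥ 183.

n = 196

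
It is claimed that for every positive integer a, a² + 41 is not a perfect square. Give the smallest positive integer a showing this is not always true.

For a = 1, 2, 3, 4, …, 17, 18, 19 the conclusion holds.
a = 20: 20² + 41 = 441 = 21², a perfect square.
Thus a = 20 disproves the claim, and no smaller a works.

a = 20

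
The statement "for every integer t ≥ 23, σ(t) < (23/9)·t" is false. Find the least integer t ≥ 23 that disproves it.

t = 48

For t = 23, 24, 25, 26, …, 45, 46, 47 the conclusion holds.
t = 48: σ(48) = 124; 124 ≥ 368/3.
So t = 48 is the smallest counterexample.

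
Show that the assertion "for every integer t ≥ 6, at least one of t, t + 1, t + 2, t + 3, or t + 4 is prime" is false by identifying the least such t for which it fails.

For t = 6, 7, 8, 9, …, 21, 22, 23 the conclusion holds.
t = 24: 24 = 2 × 12; 25 = 5 × 5; 26 = 2 × 13; 27 = 3 × 9; 28 = 2 × 14 — all composite.
So t = 24 is the smallest counterexample.

t = 24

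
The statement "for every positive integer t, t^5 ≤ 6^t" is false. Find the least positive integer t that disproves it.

Check each positive integer t in order until t^5 > 6^t.
t = 1: t^5 = 1 and 6^t = 6, so 1 ≤ 6.
t = 2: t^5 = 32 and 6^t = 36, so 32 ≤ 36.
t = 3: t^5 = 243 and 6^t = 216, so 243 > 216.
So t = 3 is the smallest counterexample.

t = 3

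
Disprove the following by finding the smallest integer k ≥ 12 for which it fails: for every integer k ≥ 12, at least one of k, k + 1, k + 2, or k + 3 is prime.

k = 24

For k = 12, 13, 14, 15, …, 21, 22, 23 the conclusion holds.
k = 24: 24 = 2 × 12; 25 = 5 × 5; 26 = 2 × 13; 27 = 3 × 9 — all composite.
Thus k = 24 disproves the claim, and no smaller k works.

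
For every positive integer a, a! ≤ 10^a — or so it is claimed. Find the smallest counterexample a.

a = 25

We need the least positive integer a for which a! > 10^a.
For a = 1, 2, 3, 4, …, 22, 23, 24 the conclusion holds.
a = 25: a! = 15511210043330985984000000 and 10^a = 10000000000000000000000000, so 15511210043330985984000000 > 10000000000000000000000000.
So a = 25 is the smallest counterexample.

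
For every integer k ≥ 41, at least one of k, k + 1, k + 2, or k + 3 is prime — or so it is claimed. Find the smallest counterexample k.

k = 48

A counterexample is any integer k ≥ 41 such that k, k + 1, k + 2, k + 3 are all composite; we check each in order.
For k = 41, 42, 43, 44, 45, 46, 47 the conclusion holds.
k = 48: 48 = 2 × 24; 49 = 7 × 7; 50 = 2 × 25; 51 = 3 × 17 — all composite.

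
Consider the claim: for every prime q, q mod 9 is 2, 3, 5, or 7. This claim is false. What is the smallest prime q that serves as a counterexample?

We need the least prime q for which the claim fails.
For q = 2, 3, 5, 7, 11 the conclusion holds.
q = 13: 13 mod 9 = 4 — not in {2, 3, 5, 7}.
So q = 13 is the smallest counterexample.

q = 13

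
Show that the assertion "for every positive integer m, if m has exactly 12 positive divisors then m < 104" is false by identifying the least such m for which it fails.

m = 108

The first 5 eligible values, up to m = 96, all satisfy the conclusion.
m = 108: τ(108) = 12; 108 ≥ 104.
So m = 108 is the smallest counterexample.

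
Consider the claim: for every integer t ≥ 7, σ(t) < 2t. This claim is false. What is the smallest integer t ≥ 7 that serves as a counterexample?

t = 7: σ(7) = 8; 8 < 14.
t = 8: σ(8) = 15; 15 < 16.
t = 9: σ(9) = 13; 13 < 18.
t = 10: σ(10) = 18; 18 < 20.
t = 11: σ(11) = 12; 12 < 22.
t = 12: σ(12) = 28; 28 ≥ 24.
Thus t = 12 disproves the claim, and no smaller t works.

t = 12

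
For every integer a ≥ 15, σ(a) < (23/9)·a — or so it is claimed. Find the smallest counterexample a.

The first 33 eligible values, up to a = 47, all satisfy the conclusion.
a = 48: σ(48) = 124; 124 ≥ 368/3.

a = 48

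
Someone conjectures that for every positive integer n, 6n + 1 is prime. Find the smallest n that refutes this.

n = 4

A counterexample is any positive integer n such that 6n + 1 is not prime; we check each in order.
n = 1: 6n + 1 = 7, prime.
n = 2: 6n + 1 = 13, prime.
n = 3: 6n + 1 = 19, prime.
n = 4: 6n + 1 = 25 = 5 × 5, composite.
Thus n = 4 disproves the claim, and no smaller n works.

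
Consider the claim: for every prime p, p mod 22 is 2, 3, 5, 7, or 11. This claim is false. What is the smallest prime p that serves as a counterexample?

Check each prime p in order until the claim fails.
p = 2: 2 mod 22 = 2.
p = 3: 3 mod 22 = 3.
p = 5: 5 mod 22 = 5.
p = 7: 7 mod 22 = 7.
p = 11: 11 mod 22 = 11.
p = 13: 13 mod 22 = 13 — not in {2, 3, 5, 7, 11}.

p = 13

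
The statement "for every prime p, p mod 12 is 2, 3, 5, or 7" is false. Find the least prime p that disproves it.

p = 11

Check each prime p in order until the claim fails.
The first 4 eligible values, up to p = 7, all satisfy the conclusion.
p = 11: 11 mod 12 = 11 — not in {2, 3, 5, 7}.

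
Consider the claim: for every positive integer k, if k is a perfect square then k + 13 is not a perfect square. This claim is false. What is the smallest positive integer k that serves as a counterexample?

We need the least positive integer k for which k is a perfect square but k + 13 is a perfect square.
k = 1: 1 + 13 = 14, not a perfect square.
k = 4: 4 + 13 = 17, not a perfect square.
k = 9: 9 + 13 = 22, not a perfect square.
k = 16: 16 + 13 = 29, not a perfect square.
k = 25: 25 + 13 = 38, not a perfect square.
k = 36: 36 = 6² and 36 + 13 = 49 = 7².

k = 36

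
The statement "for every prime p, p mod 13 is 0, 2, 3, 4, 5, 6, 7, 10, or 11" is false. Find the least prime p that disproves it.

For p = 2, 3, 5, 7, …, 37, 41, 43 the conclusion holds.
p = 47: 47 mod 13 = 8 — not in {0, 2, 3, 4, 5, 6, 7, 10, 11}.
Thus p = 47 disproves the claim, and no smaller p works.

p = 47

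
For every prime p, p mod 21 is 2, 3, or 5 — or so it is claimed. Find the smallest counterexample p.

Check each prime p in order until the claim fails.
p = 2: 2 mod 21 = 2.
p = 3: 3 mod 21 = 3.
p = 5: 5 mod 21 = 5.
p = 7: 7 mod 21 = 7 — not in {2, 3, 5}.
So p = 7 is the smallest counterexample.

p = 7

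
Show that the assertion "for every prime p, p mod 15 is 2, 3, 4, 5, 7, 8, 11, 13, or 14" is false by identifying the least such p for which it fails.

We need the least prime p for which the claim fails.
The first 10 eligible values, up to p = 29, all satisfy the conclusion.
p = 31: 31 mod 15 = 1 — not in {2, 3, 4, 5, 7, 8, 11, 13, 14}.

p = 31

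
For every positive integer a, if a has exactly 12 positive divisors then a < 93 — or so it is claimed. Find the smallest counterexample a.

a = 96

The first 4 eligible values, up to a = 90, all satisfy the conclusion.
a = 96: τ(96) = 12; 96 ≥ 93.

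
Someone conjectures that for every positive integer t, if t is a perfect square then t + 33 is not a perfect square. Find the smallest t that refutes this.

We need the least positive integer t for which t is a perfect square but t + 33 is a perfect square.
t = 1: 1 + 33 = 34, not a perfect square.
t = 4: 4 + 33 = 37, not a perfect square.
t = 9: 9 + 33 = 42, not a perfect square.
t = 16: 16 = 4² and 16 + 33 = 49 = 7².
So t = 16 is the smallest counterexample.

t = 16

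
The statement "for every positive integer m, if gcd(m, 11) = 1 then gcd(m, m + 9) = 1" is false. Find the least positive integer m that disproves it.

m = 3

We need the least positive integer m for which gcd(m, 11) = 1 but gcd(m, m + 9) > 1.
For m = 1, 2 the conclusion holds.
m = 3: gcd(3, 12) = 3.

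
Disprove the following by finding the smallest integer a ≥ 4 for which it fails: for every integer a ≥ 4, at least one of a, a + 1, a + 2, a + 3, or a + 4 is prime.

a = 24

Check each integer a ≥ 4 in order until a, a + 1, a + 2, a + 3, a + 4 are all composite.
For a = 4, 5, 6, 7, …, 21, 22, 23 the conclusion holds.
a = 24: 24 = 2 × 12; 25 = 5 × 5; 26 = 2 × 13; 27 = 3 × 9; 28 = 2 × 14 — all composite.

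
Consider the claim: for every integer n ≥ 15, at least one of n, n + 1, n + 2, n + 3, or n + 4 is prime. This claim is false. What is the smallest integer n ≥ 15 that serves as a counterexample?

n = 24

For n = 15, 16, 17, 18, 19, 20, 21, 22, 23 the conclusion holds.
n = 24: 24 = 2 × 12; 25 = 5 × 5; 26 = 2 × 13; 27 = 3 × 9; 28 = 2 × 14 — all composite.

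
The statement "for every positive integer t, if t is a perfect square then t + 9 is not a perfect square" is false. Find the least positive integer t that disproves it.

Check each positive integer t in order until t is a perfect square but t + 9 is a perfect square.
t = 1: 1 + 9 = 10, not a perfect square.
t = 4: 4 + 9 = 13, not a perfect square.
t = 9: 9 + 9 = 18, not a perfect square.
t = 16: 16 = 4² and 16 + 9 = 25 = 5².

t = 16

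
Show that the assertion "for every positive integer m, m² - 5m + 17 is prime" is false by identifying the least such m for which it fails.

m = 13

A counterexample is any positive integer m such that m² - 5m + 17 is not prime; we check each in order.
The first 12 eligible values, up to m = 12, all satisfy the conclusion.
m = 13: m² - 5m + 17 = 121 = 11 × 11, composite.
Hence m = 13 is a counterexample.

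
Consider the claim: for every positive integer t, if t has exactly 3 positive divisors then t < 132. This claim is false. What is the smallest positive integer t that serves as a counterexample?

t = 169

We need the least positive integer t for which t has exactly 3 positive divisors but the claim fails.
For t = 4, 9, 25, 49, 121 the conclusion holds.
t = 169: τ(169) = 3; 169 ≥ 132.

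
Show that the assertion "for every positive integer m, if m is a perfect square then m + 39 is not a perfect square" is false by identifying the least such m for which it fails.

We need the least positive integer m for which m is a perfect square but m + 39 is a perfect square.
For m = 1, 4, 9, 16 the conclusion holds.
m = 25: 25 = 5² and 25 + 39 = 64 = 8².
Hence m = 25 is a counterexample.

m = 25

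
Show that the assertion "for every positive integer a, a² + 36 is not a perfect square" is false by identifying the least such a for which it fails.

a = 1: 1² + 36 = 37, not a perfect square.
a = 2: 2² + 36 = 40, not a perfect square.
a = 3: 3² + 36 = 45, not a perfect square.
a = 4: 4² + 36 = 52, not a perfect square.
a = 5: 5² + 36 = 61, not a perfect square.
a = 6: 6² + 36 = 72, not a perfect square.
a = 7: 7² + 36 = 85, not a perfect square.
a = 8: 8² + 36 = 100 = 10², a perfect square.
Thus a = 8 disproves the claim, and no smaller a works.

a = 8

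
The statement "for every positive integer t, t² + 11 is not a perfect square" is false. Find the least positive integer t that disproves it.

t = 5

Check each positive integer t in order until t² + 11 is a perfect square.
The first 4 eligible values, up to t = 4, all satisfy the conclusion.
t = 5: 5² + 11 = 36 = 6², a perfect square.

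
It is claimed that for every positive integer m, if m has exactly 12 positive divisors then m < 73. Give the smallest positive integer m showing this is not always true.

We need the least positive integer m for which m has exactly 12 positive divisors but the claim fails.
For m = 60, 72 the conclusion holds.
m = 84: τ(84) = 12; 84 ≥ 73.

m = 84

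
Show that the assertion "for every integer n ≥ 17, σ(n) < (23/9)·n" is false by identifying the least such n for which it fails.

We need the least integer n ≥ 17 for which the claim fails.
For n = 17, 18, 19, 20, …, 45, 46, 47 the conclusion holds.
n = 48: σ(48) = 124; 124 ≥ 368/3.
So n = 48 is the smallest counterexample.

n = 48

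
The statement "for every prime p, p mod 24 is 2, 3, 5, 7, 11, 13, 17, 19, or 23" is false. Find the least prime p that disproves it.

p = 73

A counterexample is any prime p such that the claim fails; we check each in order.
For p = 2, 3, 5, 7, …, 61, 67, 71 the conclusion holds.
p = 73: 73 mod 24 = 1 — not in {2, 3, 5, 7, 11, 13, 17, 19, 23}.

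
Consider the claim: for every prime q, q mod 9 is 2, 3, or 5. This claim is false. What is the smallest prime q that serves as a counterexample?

q = 7

For q = 2, 3, 5 the conclusion holds.
q = 7: 7 mod 9 = 7 — not in {2, 3, 5}.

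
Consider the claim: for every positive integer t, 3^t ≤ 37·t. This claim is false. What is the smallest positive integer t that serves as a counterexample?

t = 5

Check each positive integer t in order until 3^t > 37·t.
t = 1: 3^t = 3 and 37·t = 37, so 3 ≤ 37.
t = 2: 3^t = 9 and 37·t = 74, so 9 ≤ 74.
t = 3: 3^t = 27 and 37·t = 111, so 27 ≤ 111.
t = 4: 3^t = 81 and 37·t = 148, so 81 ≤ 148.
t = 5: 3^t = 243 and 37·t = 185, so 243 > 185.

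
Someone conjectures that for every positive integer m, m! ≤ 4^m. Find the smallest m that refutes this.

A counterexample is any positive integer m such that m! > 4^m; we check each in order.
For m = 1, 2, 3, 4, 5, 6, 7, 8 the conclusion holds.
m = 9: m! = 362880 and 4^m = 262144, so 362880 > 262144.
Thus m = 9 disproves the claim, and no smaller m works.

m = 9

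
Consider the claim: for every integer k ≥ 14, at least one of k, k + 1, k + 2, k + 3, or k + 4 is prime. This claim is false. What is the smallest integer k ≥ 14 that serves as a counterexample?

A counterexample is any integer k ≥ 14 such that k, k + 1, k + 2, k + 3, k + 4 are all composite; we check each in order.
The first 10 eligible values, up to k = 23, all satisfy the conclusion.
k = 24: 24 = 2 × 12; 25 = 5 × 5; 26 = 2 × 13; 27 = 3 × 9; 28 = 2 × 14 — all composite.
So k = 24 is the smallest counterexample.

k = 24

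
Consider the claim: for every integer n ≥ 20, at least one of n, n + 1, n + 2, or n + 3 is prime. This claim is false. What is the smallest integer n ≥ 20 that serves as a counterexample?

The first 4 eligible values, up to n = 23, all satisfy the conclusion.
n = 24: 24 = 2 × 12; 25 = 5 × 5; 26 = 2 × 13; 27 = 3 × 9 — all composite.
So n = 24 is the smallest counterexample.

n = 24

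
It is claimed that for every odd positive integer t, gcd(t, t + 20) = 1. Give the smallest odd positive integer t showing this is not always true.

t = 5

A counterexample is any odd positive integer t such that gcd(t, t + 20) > 1; we check each in order.
t = 1: gcd(1, 21) = 1.
t = 3: gcd(3, 23) = 1.
t = 5: gcd(5, 25) = 5.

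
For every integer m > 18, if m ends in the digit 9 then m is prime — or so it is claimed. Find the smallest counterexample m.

Check each integer m > 18 in order until m ends in the digit 9 but m is not prime.
For m = 19, 29 the conclusion holds.
m = 39: 39 ends in 9; 39 = 3 × 13, composite.

m = 39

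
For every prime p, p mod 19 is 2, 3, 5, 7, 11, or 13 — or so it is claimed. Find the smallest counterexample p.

p = 17

p = 2: 2 mod 19 = 2.
p = 3: 3 mod 19 = 3.
p = 5: 5 mod 19 = 5.
p = 7: 7 mod 19 = 7.
p = 11: 11 mod 19 = 11.
p = 13: 13 mod 19 = 13.
p = 17: 17 mod 19 = 17 — not in {2, 3, 5, 7, 11, 13}.
Hence p = 17 is a counterexample.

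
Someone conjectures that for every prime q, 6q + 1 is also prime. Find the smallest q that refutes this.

q = 19

Check each prime q in order until 6q + 1 is not prime.
The first 7 eligible values, up to q = 17, all satisfy the conclusion.
q = 19: 6q + 1 = 115 = 5 × 23, not prime.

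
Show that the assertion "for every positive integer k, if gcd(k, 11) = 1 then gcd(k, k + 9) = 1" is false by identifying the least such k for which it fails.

k = 3

Check each positive integer k in order until gcd(k, 11) = 1 but gcd(k, k + 9) > 1.
k = 1: gcd(1, 10) = 1.
k = 2: gcd(2, 11) = 1.
k = 3: gcd(3, 12) = 3.
Thus k = 3 disproves the claim, and no smaller k works.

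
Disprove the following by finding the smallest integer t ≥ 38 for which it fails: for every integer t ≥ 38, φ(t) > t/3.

t = 42

We need the least integer t ≥ 38 for which the claim fails.
The first 4 eligible values, up to t = 41, all satisfy the conclusion.
t = 42: φ(42) = 12 and 42/3 = 14, so φ(42) ≤ 42/3.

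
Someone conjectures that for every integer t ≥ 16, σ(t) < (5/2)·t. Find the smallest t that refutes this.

A counterexample is any integer t ≥ 16 such that the claim fails; we check each in order.
The first 8 eligible values, up to t = 23, all satisfy the conclusion.
t = 24: σ(24) = 60; 60 ≥ 60.

t = 24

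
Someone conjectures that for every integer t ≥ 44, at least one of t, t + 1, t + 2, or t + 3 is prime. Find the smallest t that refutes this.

t = 48

Check each integer t ≥ 44 in order until t, t + 1, t + 2, t + 3 are all composite.
t = 44: 47 is prime.
t = 45: 47 is prime.
t = 46: 47 is prime.
t = 47: 47 is prime.
t = 48: 48 = 2 × 24; 49 = 7 × 7; 50 = 2 × 25; 51 = 3 × 17 — all composite.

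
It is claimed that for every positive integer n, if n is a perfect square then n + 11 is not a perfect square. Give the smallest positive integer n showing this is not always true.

Check each positive integer n in order until n is a perfect square but n + 11 is a perfect square.
n = 1: 1 + 11 = 12, not a perfect square.
n = 4: 4 + 11 = 15, not a perfect square.
n = 9: 9 + 11 = 20, not a perfect square.
n = 16: 16 + 11 = 27, not a perfect square.
n = 25: 25 = 5² and 25 + 11 = 36 = 6².

n = 25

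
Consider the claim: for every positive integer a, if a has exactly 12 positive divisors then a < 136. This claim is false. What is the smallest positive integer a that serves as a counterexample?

a = 140

A counterexample is any positive integer a such that a has exactly 12 positive divisors but the claim fails; we check each in order.
The first 8 eligible values, up to a = 132, all satisfy the conclusion.
a = 140: τ(140) = 12; 140 ≥ 136.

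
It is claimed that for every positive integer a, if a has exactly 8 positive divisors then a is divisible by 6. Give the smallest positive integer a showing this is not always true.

Check each positive integer a in order until a has exactly 8 positive divisors but a is not divisible by 6.
For a = 24, 30 the conclusion holds.
a = 40: τ(40) = 8; 40 mod 6 = 4.

a = 40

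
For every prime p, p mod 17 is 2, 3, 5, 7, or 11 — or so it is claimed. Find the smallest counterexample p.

p = 13

Check each prime p in order until the claim fails.
For p = 2, 3, 5, 7, 11 the conclusion holds.
p = 13: 13 mod 17 = 13 — not in {2, 3, 5, 7, 11}.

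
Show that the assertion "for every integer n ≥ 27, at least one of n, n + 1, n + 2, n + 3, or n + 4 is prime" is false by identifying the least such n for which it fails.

The first 5 eligible values, up to n = 31, all satisfy the conclusion.
n = 32: 32 = 2 × 16; 33 = 3 × 11; 34 = 2 × 17; 35 = 5 × 7; 36 = 2 × 18 — all composite.
Thus n = 32 disproves the claim, and no smaller n works.

n = 32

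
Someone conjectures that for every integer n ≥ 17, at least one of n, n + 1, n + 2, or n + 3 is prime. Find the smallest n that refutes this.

n = 24

Check each integer n ≥ 17 in order until n, n + 1, n + 2, n + 3 are all composite.
The first 7 eligible values, up to n = 23, all satisfy the conclusion.
n = 24: 24 = 2 × 12; 25 = 5 × 5; 26 = 2 × 13; 27 = 3 × 9 — all composite.
Hence n = 24 is a counterexample.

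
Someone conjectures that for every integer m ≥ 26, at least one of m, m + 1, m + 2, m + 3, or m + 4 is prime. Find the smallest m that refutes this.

m = 26: 29 is prime.
m = 27: 29 is prime.
m = 28: 29 is prime.
m = 29: 29 is prime.
m = 30: 31 is prime.
m = 31: 31 is prime.
m = 32: 32 = 2 × 16; 33 = 3 × 11; 34 = 2 × 17; 35 = 5 × 7; 36 = 2 × 18 — all composite.
Thus m = 32 disproves the claim, and no smaller m works.

m = 32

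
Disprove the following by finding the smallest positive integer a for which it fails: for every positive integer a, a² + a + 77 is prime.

Check each positive integer a in order until a² + a + 77 is not prime.
The first 5 eligible values, up to a = 5, all satisfy the conclusion.
a = 6: a² + a + 77 = 119 = 7 × 17, composite.

a = 6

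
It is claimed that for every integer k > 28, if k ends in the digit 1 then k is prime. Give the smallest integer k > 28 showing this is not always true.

k = 51

A counterexample is any integer k > 28 such that k ends in the digit 1 but k is not prime; we check each in order.
For k = 31, 41 the conclusion holds.
k = 51: 51 ends in 1; 51 = 3 × 17, composite.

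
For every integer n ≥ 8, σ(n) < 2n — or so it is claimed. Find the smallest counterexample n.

n = 8: σ(8) = 15; 15 < 16.
n = 9: σ(9) = 13; 13 < 18.
n = 10: σ(10) = 18; 18 < 20.
n = 11: σ(11) = 12; 12 < 22.
n = 12: σ(12) = 28; 28 ≥ 24.

n = 12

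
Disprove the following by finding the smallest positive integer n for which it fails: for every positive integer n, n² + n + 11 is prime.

For n = 1, 2, 3, 4, 5, 6, 7, 8, 9 the conclusion holds.
n = 10: n² + n + 11 = 121 = 11 × 11, composite.

n = 10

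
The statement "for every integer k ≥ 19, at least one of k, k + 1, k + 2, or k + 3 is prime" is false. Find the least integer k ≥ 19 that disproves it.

A counterexample is any integer k ≥ 19 such that k, k + 1, k + 2, k + 3 are all composite; we check each in order.
k = 19: 19 is prime.
k = 20: 23 is prime.
k = 21: 23 is prime.
k = 22: 23 is prime.
k = 23: 23 is prime.
k = 24: 24 = 2 × 12; 25 = 5 × 5; 26 = 2 × 13; 27 = 3 × 9 — all composite.
So k = 24 is the smallest counterexample.

k = 24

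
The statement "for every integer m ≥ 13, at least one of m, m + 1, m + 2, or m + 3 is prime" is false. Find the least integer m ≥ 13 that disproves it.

For m = 13, 14, 15, 16, …, 21, 22, 23 the conclusion holds.
m = 24: 24 = 2 × 12; 25 = 5 × 5; 26 = 2 × 13; 27 = 3 × 9 — all composite.
Thus m = 24 disproves the claim, and no smaller m works.

m = 24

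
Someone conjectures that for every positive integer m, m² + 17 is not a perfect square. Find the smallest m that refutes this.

Check each positive integer m in order until m² + 17 is a perfect square.
m = 1: 1² + 17 = 18, not a perfect square.
m = 2: 2² + 17 = 21, not a perfect square.
m = 3: 3² + 17 = 26, not a perfect square.
m = 4: 4² + 17 = 33, not a perfect square.
m = 5: 5² + 17 = 42, not a perfect square.
m = 6: 6² + 17 = 53, not a perfect square.
m = 7: 7² + 17 = 66, not a perfect square.
m = 8: 8² + 17 = 81 = 9², a perfect square.
So m = 8 is the smallest counterexample.

m = 8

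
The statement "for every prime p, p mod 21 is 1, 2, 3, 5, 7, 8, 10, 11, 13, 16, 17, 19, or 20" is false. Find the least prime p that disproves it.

Check each prime p in order until the claim fails.
For p = 2, 3, 5, 7, …, 53, 59, 61 the conclusion holds.
p = 67: 67 mod 21 = 4 — not in {1, 2, 3, 5, 7, 8, 10, 11, 13, 16, 17, 19, 20}.

p = 67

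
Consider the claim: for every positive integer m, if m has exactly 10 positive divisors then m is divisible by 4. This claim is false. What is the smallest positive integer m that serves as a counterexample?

m = 162

For m = 48, 80, 112 the conclusion holds.
m = 162: τ(162) = 10; 162 mod 4 = 2.
Thus m = 162 disproves the claim, and no smaller m works.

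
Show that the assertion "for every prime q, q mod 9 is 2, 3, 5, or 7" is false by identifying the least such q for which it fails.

q = 13

Check each prime q in order until the claim fails.
q = 2: 2 mod 9 = 2.
q = 3: 3 mod 9 = 3.
q = 5: 5 mod 9 = 5.
q = 7: 7 mod 9 = 7.
q = 11: 11 mod 9 = 2.
q = 13: 13 mod 9 = 4 — not in {2, 3, 5, 7}.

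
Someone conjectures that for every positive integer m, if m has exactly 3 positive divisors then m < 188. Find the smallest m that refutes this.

Check each positive integer m in order until m has exactly 3 positive divisors but the claim fails.
m = 4: τ(4) = 3; 4 < 188.
m = 9: τ(9) = 3; 9 < 188.
m = 25: τ(25) = 3; 25 < 188.
m = 49: τ(49) = 3; 49 < 188.
m = 121: τ(121) = 3; 121 < 188.
m = 169: τ(169) = 3; 169 < 188.
m = 289: τ(289) = 3; 289 ≥ 188.
So m = 289 is the smallest counterexample.

m = 289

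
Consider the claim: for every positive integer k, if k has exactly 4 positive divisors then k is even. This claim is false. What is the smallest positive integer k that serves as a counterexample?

k = 15

k = 6: divisors of 6: 1, 2, 3, 6; 6 is even.
k = 8: divisors of 8: 1, 2, 4, 8; 8 is even.
k = 10: divisors of 10: 1, 2, 5, 10; 10 is even.
k = 14: divisors of 14: 1, 2, 7, 14; 14 is even.
k = 15: divisors of 15: 1, 3, 5, 15; 15 is odd.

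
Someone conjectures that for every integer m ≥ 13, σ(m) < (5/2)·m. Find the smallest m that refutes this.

m = 24

For m = 13, 14, 15, 16, …, 21, 22, 23 the conclusion holds.
m = 24: σ(24) = 60; 60 ≥ 60.
Hence m = 24 is a counterexample.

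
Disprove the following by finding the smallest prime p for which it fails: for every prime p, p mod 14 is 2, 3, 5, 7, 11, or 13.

p = 23

We need the least prime p for which the claim fails.
For p = 2, 3, 5, 7, 11, 13, 17, 19 the conclusion holds.
p = 23: 23 mod 14 = 9 — not in {2, 3, 5, 7, 11, 13}.
So p = 23 is the smallest counterexample.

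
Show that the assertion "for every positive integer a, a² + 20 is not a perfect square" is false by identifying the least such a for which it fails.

Check each positive integer a in order until a² + 20 is a perfect square.
For a = 1, 2, 3 the conclusion holds.
a = 4: 4² + 20 = 36 = 6², a perfect square.

a = 4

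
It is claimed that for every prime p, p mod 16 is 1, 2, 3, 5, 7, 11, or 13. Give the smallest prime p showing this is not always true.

For p = 2, 3, 5, 7, 11, 13, 17, 19, 23, 29 the conclusion holds.
p = 31: 31 mod 16 = 15 — not in {1, 2, 3, 5, 7, 11, 13}.
Hence p = 31 is a counterexample.

p = 31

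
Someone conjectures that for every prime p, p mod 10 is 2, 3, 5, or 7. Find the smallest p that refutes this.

A counterexample is any prime p such that the claim fails; we check each in order.
p = 2: 2 mod 10 = 2.
p = 3: 3 mod 10 = 3.
p = 5: 5 mod 10 = 5.
p = 7: 7 mod 10 = 7.
p = 11: 11 mod 10 = 1 — not in {2, 3, 5, 7}.

p = 11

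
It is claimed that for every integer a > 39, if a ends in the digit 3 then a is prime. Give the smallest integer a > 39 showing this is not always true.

A counterexample is any integer a > 39 such that a ends in the digit 3 but a is not prime; we check each in order.
a = 43: 43 ends in 3 and is prime.
a = 53: 53 ends in 3 and is prime.
a = 63: 63 ends in 3; 63 = 3 × 21, composite.

a = 63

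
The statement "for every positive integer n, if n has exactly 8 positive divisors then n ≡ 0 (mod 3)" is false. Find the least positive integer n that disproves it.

Check each positive integer n in order until n has exactly 8 positive divisors but the claim fails.
For n = 24, 30 the conclusion holds.
n = 40: τ(40) = 8; 40 ≡ 1 (mod 3).
So n = 40 is the smallest counterexample.

n = 40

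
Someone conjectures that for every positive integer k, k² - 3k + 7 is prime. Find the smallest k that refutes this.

k = 6

We need the least positive integer k for which k² - 3k + 7 is not prime.
The first 5 eligible values, up to k = 5, all satisfy the conclusion.
k = 6: k² - 3k + 7 = 25 = 5 × 5, composite.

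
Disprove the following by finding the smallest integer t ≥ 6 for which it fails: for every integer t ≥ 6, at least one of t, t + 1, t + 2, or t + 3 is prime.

t = 24

A counterexample is any integer t ≥ 6 such that t, t + 1, t + 2, t + 3 are all composite; we check each in order.
For t = 6, 7, 8, 9, …, 21, 22, 23 the conclusion holds.
t = 24: 24 = 2 × 12; 25 = 5 × 5; 26 = 2 × 13; 27 = 3 × 9 — all composite.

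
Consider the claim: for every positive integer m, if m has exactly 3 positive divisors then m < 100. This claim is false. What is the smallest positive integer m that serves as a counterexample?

We need the least positive integer m for which m has exactly 3 positive divisors but the claim fails.
For m = 4, 9, 25, 49 the conclusion holds.
m = 121: τ(121) = 3; 121 ≥ 100.
Thus m = 121 disproves the claim, and no smaller m works.

m = 121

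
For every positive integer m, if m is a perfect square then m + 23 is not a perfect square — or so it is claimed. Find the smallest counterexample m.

m = 121

A counterexample is any positive integer m such that m is a perfect square but m + 23 is a perfect square; we check each in order.
For m = 1, 4, 9, 16, 25, 36, 49, 64, 81, 100 the conclusion holds.
m = 121: 121 = 11² and 121 + 23 = 144 = 12².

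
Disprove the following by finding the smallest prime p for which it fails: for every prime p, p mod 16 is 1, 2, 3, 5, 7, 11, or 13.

p = 31

For p = 2, 3, 5, 7, 11, 13, 17, 19, 23, 29 the conclusion holds.
p = 31: 31 mod 16 = 15 — not in {1, 2, 3, 5, 7, 11, 13}.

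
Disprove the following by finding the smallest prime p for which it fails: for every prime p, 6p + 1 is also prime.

p = 19

For p = 2, 3, 5, 7, 11, 13, 17 the conclusion holds.
p = 19: 6p + 1 = 115 = 5 × 23, not prime.
Hence p = 19 is a counterexample.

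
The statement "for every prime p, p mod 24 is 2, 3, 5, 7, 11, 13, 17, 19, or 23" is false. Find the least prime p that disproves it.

A counterexample is any prime p such that the claim fails; we check each in order.
For p = 2, 3, 5, 7, …, 61, 67, 71 the conclusion holds.
p = 73: 73 mod 24 = 1 — not in {2, 3, 5, 7, 11, 13, 17, 19, 23}.
Hence p = 73 is a counterexample.

p = 73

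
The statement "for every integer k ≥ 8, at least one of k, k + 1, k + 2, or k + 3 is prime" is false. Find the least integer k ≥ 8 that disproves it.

For k = 8, 9, 10, 11, …, 21, 22, 23 the conclusion holds.
k = 24: 24 = 2 × 12; 25 = 5 × 5; 26 = 2 × 13; 27 = 3 × 9 — all composite.
So k = 24 is the smallest counterexample.

k = 24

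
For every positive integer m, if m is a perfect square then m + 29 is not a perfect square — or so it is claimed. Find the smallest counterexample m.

m = 196

A counterexample is any positive integer m such that m is a perfect square but m + 29 is a perfect square; we check each in order.
For m = 1, 4, 9, 16, …, 121, 144, 169 the conclusion holds.
m = 196: 196 = 14² and 196 + 29 = 225 = 15².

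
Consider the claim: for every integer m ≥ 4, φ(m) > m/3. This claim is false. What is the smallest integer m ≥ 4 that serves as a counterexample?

m = 6

A counterexample is any integer m ≥ 4 such that the claim fails; we check each in order.
m = 4: φ(4) = 2 and 4/3 = 4/3, so φ(4) > 4/3.
m = 5: φ(5) = 4 and 5/3 = 5/3, so φ(5) > 5/3.
m = 6: φ(6) = 2 and 6/3 = 2, so φ(6) ≤ 6/3.
Hence m = 6 is a counterexample.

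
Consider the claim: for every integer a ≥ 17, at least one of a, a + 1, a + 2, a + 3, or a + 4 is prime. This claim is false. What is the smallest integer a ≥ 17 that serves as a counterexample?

a = 24

We need the least integer a ≥ 17 for which a, a + 1, a + 2, a + 3, a + 4 are all composite.
a = 17: 17 is prime.
a = 18: 19 is prime.
a = 19: 19 is prime.
a = 20: 23 is prime.
a = 21: 23 is prime.
a = 22: 23 is prime.
a = 23: 23 is prime.
a = 24: 24 = 2 × 12; 25 = 5 × 5; 26 = 2 × 13; 27 = 3 × 9; 28 = 2 × 14 — all composite.
Hence a = 24 is a counterexample.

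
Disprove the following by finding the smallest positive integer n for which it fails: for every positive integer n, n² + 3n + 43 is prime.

For n = 1, 2, 3, 4, …, 36, 37, 38 the conclusion holds.
n = 39: n² + 3n + 43 = 1681 = 41 × 41, composite.

n = 39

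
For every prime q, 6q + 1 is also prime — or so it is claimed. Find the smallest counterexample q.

q = 19

Check each prime q in order until 6q + 1 is not prime.
q = 2: 6q + 1 = 13, prime.
q = 3: 6q + 1 = 19, prime.
q = 5: 6q + 1 = 31, prime.
q = 7: 6q + 1 = 43, prime.
q = 11: 6q + 1 = 67, prime.
q = 13: 6q + 1 = 79, prime.
q = 17: 6q + 1 = 103, prime.
q = 19: 6q + 1 = 115 = 5 × 23, not prime.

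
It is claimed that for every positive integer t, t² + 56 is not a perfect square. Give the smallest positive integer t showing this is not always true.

t = 5

We need the least positive integer t for which t² + 56 is a perfect square.
t = 1: 1² + 56 = 57, not a perfect square.
t = 2: 2² + 56 = 60, not a perfect square.
t = 3: 3² + 56 = 65, not a perfect square.
t = 4: 4² + 56 = 72, not a perfect square.
t = 5: 5² + 56 = 81 = 9², a perfect square.
So t = 5 is the smallest counterexample.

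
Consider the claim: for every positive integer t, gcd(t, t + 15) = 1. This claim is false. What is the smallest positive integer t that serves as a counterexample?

For t = 1, 2 the conclusion holds.
t = 3: gcd(3, 18) = 3.
Hence t = 3 is a counterexample.

t = 3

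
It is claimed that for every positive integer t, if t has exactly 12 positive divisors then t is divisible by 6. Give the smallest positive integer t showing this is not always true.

t = 140

We need the least positive integer t for which t has exactly 12 positive divisors but t is not divisible by 6.
For t = 60, 72, 84, 90, 96, 108, 126, 132 the conclusion holds.
t = 140: τ(140) = 12; 140 mod 6 = 2.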